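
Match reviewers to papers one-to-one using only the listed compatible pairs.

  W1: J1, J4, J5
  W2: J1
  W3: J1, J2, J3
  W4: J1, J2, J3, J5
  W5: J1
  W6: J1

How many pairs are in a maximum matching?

Unit-capacity flow: source→left, listed edges, right→sink; max matching = max flow.
Augmenting path W1→J1 (+1); matched 1.
Augmenting path W3→J2 (+1); matched 2.
Augmenting path W4→J3 (+1); matched 3.
Augmenting path W2→J1→W1→J4 (+1); matched 4.
No augmenting path remains; maximum matching = 4.
König certificate: {W1, W3, W4, J1} is a vertex cover of size 4 (every listed pair touches it), so no matching can be larger.

4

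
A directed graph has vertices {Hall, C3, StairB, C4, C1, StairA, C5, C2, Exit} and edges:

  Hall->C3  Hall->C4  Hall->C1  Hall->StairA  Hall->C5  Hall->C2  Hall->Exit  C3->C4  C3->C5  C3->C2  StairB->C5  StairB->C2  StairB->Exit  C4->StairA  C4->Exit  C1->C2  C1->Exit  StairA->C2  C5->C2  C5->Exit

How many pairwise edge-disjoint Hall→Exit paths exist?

4

Assign every edge capacity 1; by Menger, the answer equals the max flow.
Path Hall→Exit (+1); total 1.
Path Hall→C4→Exit (+1); total 2.
Path Hall→C1→Exit (+1); total 3.
Path Hall→C5→Exit (+1); total 4.
No residual Hall→Exit path; max flow = 4.
Certifying cut of size 4: {C4→Exit, C5→Exit, Hall→C1, Hall→Exit}.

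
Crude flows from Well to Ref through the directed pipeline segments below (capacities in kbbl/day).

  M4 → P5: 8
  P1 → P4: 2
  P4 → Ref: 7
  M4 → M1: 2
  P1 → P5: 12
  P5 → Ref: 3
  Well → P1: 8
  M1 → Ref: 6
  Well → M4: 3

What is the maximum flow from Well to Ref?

Augment Well→M4→P5→Ref: bottleneck 3, flow now 3.
Augment Well→P1→P4→Ref: bottleneck 2, flow now 5.
Augment Well→P1→P5→M4→M1→Ref: bottleneck 2, flow now 7. (uses reverse residual edge)
No augmenting path remains; maximum flow = 7.
In the residual graph, reachable from Well: {Well, M4, P1, P5}.
Min-cut edges: M4→M1 (2), P1→P4 (2), P5→Ref (3); capacity 2 + 2 + 3 = 7.
This cut is saturated, so no flow can exceed 7.

7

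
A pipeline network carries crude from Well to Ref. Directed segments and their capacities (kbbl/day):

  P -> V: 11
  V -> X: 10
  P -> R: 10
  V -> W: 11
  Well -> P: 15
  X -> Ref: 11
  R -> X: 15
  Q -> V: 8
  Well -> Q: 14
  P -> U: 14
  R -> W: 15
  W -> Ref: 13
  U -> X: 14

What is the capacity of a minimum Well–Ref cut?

23

Augment Well→P→R→W→Ref: bottleneck 10, flow now 10.
Augment Well→P→U→X→Ref: bottleneck 5, flow now 15.
Augment Well→Q→V→W→Ref: bottleneck 3, flow now 18.
Augment Well→Q→V→X→Ref: bottleneck 5, flow now 23.
No augmenting path remains; maximum flow = 23.
By max-flow min-cut, the minimum cut capacity equals the max flow.
In the residual graph, reachable from Well: {Well, Q}.
Min-cut edges: Well→P (15), Q→V (8); capacity 15 + 8 = 23.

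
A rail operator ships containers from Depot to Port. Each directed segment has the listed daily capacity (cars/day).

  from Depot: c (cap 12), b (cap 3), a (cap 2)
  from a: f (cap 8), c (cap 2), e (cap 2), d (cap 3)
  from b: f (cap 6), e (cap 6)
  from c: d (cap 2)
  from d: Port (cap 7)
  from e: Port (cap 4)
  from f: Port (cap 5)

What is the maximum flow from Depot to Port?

7

Augment Depot→a→d→Port: bottleneck 2, flow now 2.
Augment Depot→b→e→Port: bottleneck 3, flow now 5.
Augment Depot→c→d→Port: bottleneck 2, flow now 7.
No augmenting path remains; maximum flow = 7.
In the residual graph, reachable from Depot: {Depot, c}.
Min-cut edges: Depot→a (2), Depot→b (3), c→d (2); capacity 2 + 3 + 2 = 7.
This cut is saturated, so no flow can exceed 7.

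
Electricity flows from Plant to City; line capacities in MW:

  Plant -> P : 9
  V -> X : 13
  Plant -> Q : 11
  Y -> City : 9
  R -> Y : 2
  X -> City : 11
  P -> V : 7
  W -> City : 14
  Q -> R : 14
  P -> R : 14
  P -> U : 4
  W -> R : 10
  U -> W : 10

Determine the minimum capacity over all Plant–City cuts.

11

Augment Plant→P→R→Y→City: bottleneck 2, flow now 2.
Augment Plant→P→U→W→City: bottleneck 4, flow now 6.
Augment Plant→P→V→X→City: bottleneck 3, flow now 9.
Augment Plant→Q→R→P→V→X→City: bottleneck 2, flow now 11. (uses reverse residual edge)
No augmenting path remains; maximum flow = 11.
By max-flow min-cut, the minimum cut capacity equals the max flow.
In the residual graph, reachable from Plant: {Plant, Q, R}.
Min-cut edges: Plant→P (9), R→Y (2); capacity 9 + 2 = 11.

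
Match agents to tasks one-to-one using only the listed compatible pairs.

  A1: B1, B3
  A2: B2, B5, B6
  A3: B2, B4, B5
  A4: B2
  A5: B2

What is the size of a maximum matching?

Unit-capacity flow: source→left, listed edges, right→sink; max matching = max flow.
Augmenting path A1→B1 (+1); matched 1.
Augmenting path A2→B2 (+1); matched 2.
Augmenting path A3→B4 (+1); matched 3.
Augmenting path A4→B2→A2→B5 (+1); matched 4.
No augmenting path remains; maximum matching = 4.
König certificate: {A1, A2, A3, B2} is a vertex cover of size 4 (every listed pair touches it), so no matching can be larger.

4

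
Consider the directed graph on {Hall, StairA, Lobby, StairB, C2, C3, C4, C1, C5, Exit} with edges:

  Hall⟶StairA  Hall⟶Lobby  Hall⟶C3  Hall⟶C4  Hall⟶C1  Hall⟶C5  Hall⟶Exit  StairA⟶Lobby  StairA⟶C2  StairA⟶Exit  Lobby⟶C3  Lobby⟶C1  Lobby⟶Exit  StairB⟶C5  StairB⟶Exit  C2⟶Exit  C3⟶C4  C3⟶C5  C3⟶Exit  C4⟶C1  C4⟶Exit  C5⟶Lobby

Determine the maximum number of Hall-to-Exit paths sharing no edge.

Assign every edge capacity 1; by Menger, the answer equals the max flow.
Path Hall→Exit (+1); total 1.
Path Hall→StairA→Exit (+1); total 2.
Path Hall→Lobby→Exit (+1); total 3.
Path Hall→C3→Exit (+1); total 4.
Path Hall→C4→Exit (+1); total 5.
No residual Hall→Exit path; max flow = 5.
Certifying cut of size 5: {C3→Exit, C4→Exit, Hall→Exit, Hall→StairA, Lobby→Exit}.

5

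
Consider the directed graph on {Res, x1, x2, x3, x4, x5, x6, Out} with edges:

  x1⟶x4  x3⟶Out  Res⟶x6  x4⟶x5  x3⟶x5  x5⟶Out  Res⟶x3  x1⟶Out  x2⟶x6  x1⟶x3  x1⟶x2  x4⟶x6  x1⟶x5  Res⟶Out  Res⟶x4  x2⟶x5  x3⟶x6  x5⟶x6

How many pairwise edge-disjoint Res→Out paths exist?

3

Assign every edge capacity 1; by Menger, the answer equals the max flow.
Path Res→Out (+1); total 1.
Path Res→x3→Out (+1); total 2.
Path Res→x4→x5→Out (+1); total 3.
No residual Res→Out path; max flow = 3.
Certifying cut of size 3: {Res→Out, Res→x3, Res→x4}.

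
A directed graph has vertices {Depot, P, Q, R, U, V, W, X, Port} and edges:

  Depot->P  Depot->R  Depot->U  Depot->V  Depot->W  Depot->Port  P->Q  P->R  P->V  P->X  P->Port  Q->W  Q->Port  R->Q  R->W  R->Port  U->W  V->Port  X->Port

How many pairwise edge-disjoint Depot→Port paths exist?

Assign every edge capacity 1; by Menger, the answer equals the max flow.
Path Depot→Port (+1); total 1.
Path Depot→P→Port (+1); total 2.
Path Depot→R→Port (+1); total 3.
Path Depot→V→Port (+1); total 4.
No residual Depot→Port path; max flow = 4.
Certifying cut of size 4: {Depot→P, Depot→Port, Depot→R, Depot→V}.

4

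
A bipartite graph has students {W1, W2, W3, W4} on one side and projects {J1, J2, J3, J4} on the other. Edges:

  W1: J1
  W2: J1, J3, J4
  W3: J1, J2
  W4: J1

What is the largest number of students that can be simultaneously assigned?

3

Unit-capacity flow: source→left, listed edges, right→sink; max matching = max flow.
Augmenting path W1→J1 (+1); matched 1.
Augmenting path W2→J3 (+1); matched 2.
Augmenting path W3→J2 (+1); matched 3.
No augmenting path remains; maximum matching = 3.
König certificate: {W2, W3, J1} is a vertex cover of size 3 (every listed pair touches it), so no matching can be larger.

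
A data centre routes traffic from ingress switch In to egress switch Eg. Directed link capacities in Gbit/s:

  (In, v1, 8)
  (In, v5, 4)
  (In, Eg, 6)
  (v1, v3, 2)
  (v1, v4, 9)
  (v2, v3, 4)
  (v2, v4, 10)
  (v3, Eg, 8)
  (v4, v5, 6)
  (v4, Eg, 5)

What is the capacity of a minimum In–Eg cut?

13

Augment In→Eg: bottleneck 6, flow now 6.
Augment In→v1→v3→Eg: bottleneck 2, flow now 8.
Augment In→v1→v4→Eg: bottleneck 5, flow now 13.
No augmenting path remains; maximum flow = 13.
By max-flow min-cut, the minimum cut capacity equals the max flow.
In the residual graph, reachable from In: {In, v1, v4, v5}.
Min-cut edges: In→Eg (6), v1→v3 (2), v4→Eg (5); capacity 6 + 2 + 5 = 13.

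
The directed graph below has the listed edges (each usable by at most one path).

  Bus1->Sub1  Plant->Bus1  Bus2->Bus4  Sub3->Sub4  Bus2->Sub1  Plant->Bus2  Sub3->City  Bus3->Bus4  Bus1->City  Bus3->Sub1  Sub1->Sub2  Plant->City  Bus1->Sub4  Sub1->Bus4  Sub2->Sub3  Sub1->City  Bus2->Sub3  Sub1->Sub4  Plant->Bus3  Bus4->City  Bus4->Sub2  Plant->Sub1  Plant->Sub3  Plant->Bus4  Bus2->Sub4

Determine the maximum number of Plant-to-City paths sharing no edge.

5

Assign every edge capacity 1; by Menger, the answer equals the max flow.
Path Plant→City (+1); total 1.
Path Plant→Bus1→City (+1); total 2.
Path Plant→Sub3→City (+1); total 3.
Path Plant→Sub1→City (+1); total 4.
Path Plant→Bus4→City (+1); total 5.
No residual Plant→City path; max flow = 5.
Certifying cut of size 5: {Bus4→City, Plant→Bus1, Plant→City, Sub1→City, Sub3→City}.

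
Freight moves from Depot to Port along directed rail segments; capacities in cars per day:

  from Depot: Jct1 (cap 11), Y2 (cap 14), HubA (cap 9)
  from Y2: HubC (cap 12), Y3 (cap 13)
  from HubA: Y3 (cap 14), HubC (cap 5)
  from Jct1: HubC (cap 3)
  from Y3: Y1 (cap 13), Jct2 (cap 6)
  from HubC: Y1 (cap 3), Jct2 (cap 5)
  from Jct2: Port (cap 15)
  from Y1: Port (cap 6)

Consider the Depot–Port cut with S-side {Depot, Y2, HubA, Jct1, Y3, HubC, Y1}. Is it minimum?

Given cut capacity: 6 + 5 + 6 = 17.
Augment Depot→Y2→Y3→Jct2→Port: bottleneck 6, flow now 6.
Augment Depot→Y2→Y3→Y1→Port: bottleneck 6, flow now 12.
Augment Depot→Y2→HubC→Jct2→Port: bottleneck 2, flow now 14.
Augment Depot→HubA→HubC→Jct2→Port: bottleneck 3, flow now 17.
No augmenting path remains; maximum flow = 17.
Cut capacity 17 equals the max flow, so it is a minimum cut.

Yes — it is a minimum cut (capacity 17).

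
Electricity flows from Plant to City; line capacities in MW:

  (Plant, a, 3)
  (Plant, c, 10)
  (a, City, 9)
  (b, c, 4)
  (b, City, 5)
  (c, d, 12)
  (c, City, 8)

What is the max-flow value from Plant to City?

11

Augment Plant→a→City: bottleneck 3, flow now 3.
Augment Plant→c→City: bottleneck 8, flow now 11.
No augmenting path remains; maximum flow = 11.
In the residual graph, reachable from Plant: {Plant, c, d}.
Min-cut edges: Plant→a (3), c→City (8); capacity 3 + 8 = 11.
This cut is saturated, so no flow can exceed 11.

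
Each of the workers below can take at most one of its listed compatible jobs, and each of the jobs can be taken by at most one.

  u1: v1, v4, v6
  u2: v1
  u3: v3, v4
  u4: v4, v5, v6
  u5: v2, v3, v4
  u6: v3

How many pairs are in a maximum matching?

Unit-capacity flow: source→left, listed edges, right→sink; max matching = max flow.
Augmenting path u1→v1 (+1); matched 1.
Augmenting path u3→v3 (+1); matched 2.
Augmenting path u4→v4 (+1); matched 3.
Augmenting path u5→v2 (+1); matched 4.
Augmenting path u2→v1→u1→v6 (+1); matched 5.
Augmenting path u6→v3→u3→v4→u4→v5 (+1); matched 6.
No augmenting path remains; maximum matching = 6.
König certificate: {u1, u2, u3, u4, u5, u6} is a vertex cover of size 6 (every listed pair touches it), so no matching can be larger.

6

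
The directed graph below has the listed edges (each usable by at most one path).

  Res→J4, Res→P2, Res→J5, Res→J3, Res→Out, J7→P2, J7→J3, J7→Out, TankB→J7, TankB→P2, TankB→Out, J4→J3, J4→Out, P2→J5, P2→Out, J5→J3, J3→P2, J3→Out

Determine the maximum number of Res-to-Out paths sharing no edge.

4

Assign every edge capacity 1; by Menger, the answer equals the max flow.
Path Res→Out (+1); total 1.
Path Res→J4→Out (+1); total 2.
Path Res→P2→Out (+1); total 3.
Path Res→J3→Out (+1); total 4.
No residual Res→Out path; max flow = 4.
Certifying cut of size 4: {J3→Out, P2→Out, Res→J4, Res→Out}.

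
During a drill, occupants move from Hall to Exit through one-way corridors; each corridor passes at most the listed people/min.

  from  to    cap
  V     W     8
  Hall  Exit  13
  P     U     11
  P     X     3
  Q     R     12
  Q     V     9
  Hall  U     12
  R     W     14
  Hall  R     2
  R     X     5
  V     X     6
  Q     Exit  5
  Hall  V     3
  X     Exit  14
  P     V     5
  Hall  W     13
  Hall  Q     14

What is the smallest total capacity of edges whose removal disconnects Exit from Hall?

29

Augment Hall→Exit: bottleneck 13, flow now 13.
Augment Hall→Q→Exit: bottleneck 5, flow now 18.
Augment Hall→R→X→Exit: bottleneck 2, flow now 20.
Augment Hall→V→X→Exit: bottleneck 3, flow now 23.
Augment Hall→Q→R→X→Exit: bottleneck 3, flow now 26.
Augment Hall→Q→V→X→Exit: bottleneck 3, flow now 29.
No augmenting path remains; maximum flow = 29.
By max-flow min-cut, the minimum cut capacity equals the max flow.
In the residual graph, reachable from Hall: {Hall, Q, R, U, V, W}.
Min-cut edges: Hall→Exit (13), Q→Exit (5), R→X (5), V→X (6); capacity 13 + 5 + 5 + 6 = 29.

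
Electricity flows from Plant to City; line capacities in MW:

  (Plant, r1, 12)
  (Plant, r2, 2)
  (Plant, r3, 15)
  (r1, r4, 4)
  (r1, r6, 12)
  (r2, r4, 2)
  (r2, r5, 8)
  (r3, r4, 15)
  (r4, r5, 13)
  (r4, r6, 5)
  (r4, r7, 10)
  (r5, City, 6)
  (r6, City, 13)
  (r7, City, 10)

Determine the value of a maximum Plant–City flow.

29

Augment Plant→r1→r6→City: bottleneck 12, flow now 12.
Augment Plant→r2→r5→City: bottleneck 2, flow now 14.
Augment Plant→r3→r4→r5→City: bottleneck 4, flow now 18.
Augment Plant→r3→r4→r6→City: bottleneck 1, flow now 19.
Augment Plant→r3→r4→r7→City: bottleneck 10, flow now 29.
No augmenting path remains; maximum flow = 29.
In the residual graph, reachable from Plant: {Plant}.
Min-cut edges: Plant→r1 (12), Plant→r2 (2), Plant→r3 (15); capacity 12 + 2 + 15 = 29.
This cut is saturated, so no flow can exceed 29.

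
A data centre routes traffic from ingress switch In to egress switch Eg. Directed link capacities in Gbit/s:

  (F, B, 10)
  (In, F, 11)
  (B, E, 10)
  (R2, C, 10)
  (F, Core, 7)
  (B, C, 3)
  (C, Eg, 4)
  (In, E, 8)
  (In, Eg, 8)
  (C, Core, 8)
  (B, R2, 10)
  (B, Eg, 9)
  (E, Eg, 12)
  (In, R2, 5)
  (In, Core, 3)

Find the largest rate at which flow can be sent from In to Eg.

30

Augment In→Eg: bottleneck 8, flow now 8.
Augment In→E→Eg: bottleneck 8, flow now 16.
Augment In→F→B→Eg: bottleneck 9, flow now 25.
Augment In→R2→C→Eg: bottleneck 4, flow now 29.
Augment In→F→B→E→Eg: bottleneck 1, flow now 30.
No augmenting path remains; maximum flow = 30.
In the residual graph, reachable from In: {In, F, R2, C, Core}.
Min-cut edges: In→E (8), In→Eg (8), F→B (10), C→Eg (4); capacity 8 + 8 + 10 + 4 = 30.
This cut is saturated, so no flow can exceed 30.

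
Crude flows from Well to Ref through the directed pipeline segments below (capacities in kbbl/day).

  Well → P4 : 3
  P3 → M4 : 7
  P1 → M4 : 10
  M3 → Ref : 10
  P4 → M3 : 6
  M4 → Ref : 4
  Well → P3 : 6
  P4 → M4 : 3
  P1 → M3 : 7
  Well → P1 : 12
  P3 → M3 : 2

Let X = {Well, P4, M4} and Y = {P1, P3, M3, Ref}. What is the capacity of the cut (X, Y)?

28

Edges leaving {Well, P4, M4}: Well→P1 (12), Well→P3 (6), P4→M3 (6), M4→Ref (4).
Cut capacity = 12 + 6 + 6 + 4 = 28.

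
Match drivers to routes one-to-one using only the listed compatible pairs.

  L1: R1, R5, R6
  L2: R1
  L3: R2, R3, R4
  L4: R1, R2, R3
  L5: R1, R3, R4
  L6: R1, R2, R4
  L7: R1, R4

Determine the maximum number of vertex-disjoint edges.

Unit-capacity flow: source→left, listed edges, right→sink; max matching = max flow.
Augmenting path L1→R1 (+1); matched 1.
Augmenting path L3→R2 (+1); matched 2.
Augmenting path L4→R3 (+1); matched 3.
Augmenting path L5→R4 (+1); matched 4.
Augmenting path L2→R1→L1→R5 (+1); matched 5.
No augmenting path remains; maximum matching = 5.
König certificate: {L1, R1, R2, R3, R4} is a vertex cover of size 5 (every listed pair touches it), so no matching can be larger.

5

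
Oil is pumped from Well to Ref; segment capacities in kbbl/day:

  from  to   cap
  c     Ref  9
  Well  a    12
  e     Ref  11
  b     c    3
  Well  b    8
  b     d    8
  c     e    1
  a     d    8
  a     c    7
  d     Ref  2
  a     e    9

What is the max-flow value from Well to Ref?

17

Augment Well→a→c→Ref: bottleneck 7, flow now 7.
Augment Well→a→d→Ref: bottleneck 2, flow now 9.
Augment Well→a→e→Ref: bottleneck 3, flow now 12.
Augment Well→b→c→Ref: bottleneck 2, flow now 14.
Augment Well→b→c→e→Ref: bottleneck 1, flow now 15.
Augment Well→b→d→a→e→Ref: bottleneck 2, flow now 17. (uses reverse residual edge)
No augmenting path remains; maximum flow = 17.
In the residual graph, reachable from Well: {Well, b, d}.
Min-cut edges: Well→a (12), b→c (3), d→Ref (2); capacity 12 + 3 + 2 = 17.
This cut is saturated, so no flow can exceed 17.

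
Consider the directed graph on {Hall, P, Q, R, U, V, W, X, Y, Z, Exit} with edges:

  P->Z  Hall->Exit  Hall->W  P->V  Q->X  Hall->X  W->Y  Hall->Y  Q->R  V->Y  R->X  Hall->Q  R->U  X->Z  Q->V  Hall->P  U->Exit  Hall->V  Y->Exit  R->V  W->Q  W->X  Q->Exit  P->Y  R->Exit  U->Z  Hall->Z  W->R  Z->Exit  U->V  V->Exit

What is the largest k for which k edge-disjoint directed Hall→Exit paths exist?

6

Assign every edge capacity 1; by Menger, the answer equals the max flow.
Path Hall→Exit (+1); total 1.
Path Hall→Q→Exit (+1); total 2.
Path Hall→V→Exit (+1); total 3.
Path Hall→Y→Exit (+1); total 4.
Path Hall→Z→Exit (+1); total 5.
Path Hall→W→R→Exit (+1); total 6.
No residual Hall→Exit path; max flow = 6.
Certifying cut of size 6: {Hall→Exit, Hall→Q, Hall→W, V→Exit, Y→Exit, Z→Exit}.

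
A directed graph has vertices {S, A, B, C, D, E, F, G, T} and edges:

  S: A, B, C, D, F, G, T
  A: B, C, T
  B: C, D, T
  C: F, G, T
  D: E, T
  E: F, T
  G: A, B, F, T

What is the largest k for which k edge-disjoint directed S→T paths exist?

6

Assign every edge capacity 1; by Menger, the answer equals the max flow.
Path S→T (+1); total 1.
Path S→A→T (+1); total 2.
Path S→B→T (+1); total 3.
Path S→C→T (+1); total 4.
Path S→D→T (+1); total 5.
Path S→G→T (+1); total 6.
No residual S→T path; max flow = 6.
Certifying cut of size 6: {S→A, S→B, S→C, S→D, S→G, S→T}.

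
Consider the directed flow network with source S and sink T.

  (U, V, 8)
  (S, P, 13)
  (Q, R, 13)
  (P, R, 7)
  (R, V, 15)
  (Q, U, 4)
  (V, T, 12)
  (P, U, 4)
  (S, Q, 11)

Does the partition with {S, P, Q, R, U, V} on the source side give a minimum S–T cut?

Yes — it is a minimum cut (capacity 12).

Given cut capacity: 12 = 12.
Augment S→P→R→V→T: bottleneck 7, flow now 7.
Augment S→P→U→V→T: bottleneck 4, flow now 11.
Augment S→Q→R→V→T: bottleneck 1, flow now 12.
No augmenting path remains; maximum flow = 12.
Cut capacity 12 equals the max flow, so it is a minimum cut.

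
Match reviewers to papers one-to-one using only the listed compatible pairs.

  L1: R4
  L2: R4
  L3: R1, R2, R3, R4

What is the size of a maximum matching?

2

Unit-capacity flow: source→left, listed edges, right→sink; max matching = max flow.
Augmenting path L1→R4 (+1); matched 1.
Augmenting path L3→R1 (+1); matched 2.
No augmenting path remains; maximum matching = 2.
König certificate: {L3, R4} is a vertex cover of size 2 (every listed pair touches it), so no matching can be larger.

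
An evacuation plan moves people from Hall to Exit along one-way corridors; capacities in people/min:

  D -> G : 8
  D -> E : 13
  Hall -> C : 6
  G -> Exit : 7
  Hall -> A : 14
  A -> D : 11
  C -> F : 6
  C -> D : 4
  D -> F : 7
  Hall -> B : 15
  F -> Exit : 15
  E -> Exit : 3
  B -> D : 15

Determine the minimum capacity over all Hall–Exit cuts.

23

Augment Hall→C→F→Exit: bottleneck 6, flow now 6.
Augment Hall→A→D→E→Exit: bottleneck 3, flow now 9.
Augment Hall→A→D→F→Exit: bottleneck 7, flow now 16.
Augment Hall→A→D→G→Exit: bottleneck 1, flow now 17.
Augment Hall→B→D→G→Exit: bottleneck 6, flow now 23.
No augmenting path remains; maximum flow = 23.
By max-flow min-cut, the minimum cut capacity equals the max flow.
In the residual graph, reachable from Hall: {Hall, A, B, D, E, G}.
Min-cut edges: Hall→C (6), D→F (7), E→Exit (3), G→Exit (7); capacity 6 + 7 + 3 + 7 = 23.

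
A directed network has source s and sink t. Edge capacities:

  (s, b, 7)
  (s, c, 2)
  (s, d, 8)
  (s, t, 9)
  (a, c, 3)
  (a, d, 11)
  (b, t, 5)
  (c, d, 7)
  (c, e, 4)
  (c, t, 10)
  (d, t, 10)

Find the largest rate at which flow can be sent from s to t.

24

Augment s→t: bottleneck 9, flow now 9.
Augment s→b→t: bottleneck 5, flow now 14.
Augment s→c→t: bottleneck 2, flow now 16.
Augment s→d→t: bottleneck 8, flow now 24.
No augmenting path remains; maximum flow = 24.
In the residual graph, reachable from s: {s, b}.
Min-cut edges: s→c (2), s→d (8), s→t (9), b→t (5); capacity 2 + 8 + 9 + 5 = 24.
This cut is saturated, so no flow can exceed 24.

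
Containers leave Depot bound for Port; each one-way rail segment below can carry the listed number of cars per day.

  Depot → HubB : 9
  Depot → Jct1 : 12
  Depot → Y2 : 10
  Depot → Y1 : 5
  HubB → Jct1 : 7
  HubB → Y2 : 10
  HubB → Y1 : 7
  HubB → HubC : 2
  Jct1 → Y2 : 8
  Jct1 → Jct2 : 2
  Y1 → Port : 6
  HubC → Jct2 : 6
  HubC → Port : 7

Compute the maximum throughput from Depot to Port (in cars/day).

Augment Depot→Y1→Port: bottleneck 5, flow now 5.
Augment Depot→HubB→Y1→Port: bottleneck 1, flow now 6.
Augment Depot→HubB→HubC→Port: bottleneck 2, flow now 8.
No augmenting path remains; maximum flow = 8.
In the residual graph, reachable from Depot: {Depot, HubB, Jct1, Y2, Y1, Jct2}.
Min-cut edges: HubB→HubC (2), Y1→Port (6); capacity 2 + 6 = 8.
This cut is saturated, so no flow can exceed 8.

8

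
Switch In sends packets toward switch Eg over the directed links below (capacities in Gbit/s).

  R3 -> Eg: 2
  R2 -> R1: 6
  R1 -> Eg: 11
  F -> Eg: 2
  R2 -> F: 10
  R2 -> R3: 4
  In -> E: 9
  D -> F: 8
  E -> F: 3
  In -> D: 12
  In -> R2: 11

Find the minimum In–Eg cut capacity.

Augment In→E→F→Eg: bottleneck 2, flow now 2.
Augment In→R2→R1→Eg: bottleneck 6, flow now 8.
Augment In→R2→R3→Eg: bottleneck 2, flow now 10.
No augmenting path remains; maximum flow = 10.
By max-flow min-cut, the minimum cut capacity equals the max flow.
In the residual graph, reachable from In: {In, E, D, R2, F, R3}.
Min-cut edges: R2→R1 (6), F→Eg (2), R3→Eg (2); capacity 6 + 2 + 2 = 10.

10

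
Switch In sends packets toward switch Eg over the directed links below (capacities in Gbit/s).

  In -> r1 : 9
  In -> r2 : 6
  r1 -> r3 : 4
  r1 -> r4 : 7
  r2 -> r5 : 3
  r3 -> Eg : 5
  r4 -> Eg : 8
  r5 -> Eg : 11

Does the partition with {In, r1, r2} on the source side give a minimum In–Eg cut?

Given cut capacity: 4 + 7 + 3 = 14.
Augment In→r1→r3→Eg: bottleneck 4, flow now 4.
Augment In→r1→r4→Eg: bottleneck 5, flow now 9.
Augment In→r2→r5→Eg: bottleneck 3, flow now 12.
No augmenting path remains; maximum flow = 12.
In the residual graph, reachable from In: {In, r2}.
Min-cut edges: In→r1 (9), r2→r5 (3); capacity 9 + 3 = 12.
Cut capacity 14 exceeds the max flow 12, so it is not minimum.

No — its capacity is 14, but the minimum cut has capacity 12.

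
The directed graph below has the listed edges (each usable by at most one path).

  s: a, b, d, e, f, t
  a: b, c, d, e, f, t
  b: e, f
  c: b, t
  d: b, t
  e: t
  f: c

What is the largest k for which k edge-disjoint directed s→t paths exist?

Assign every edge capacity 1; by Menger, the answer equals the max flow.
Path s→t (+1); total 1.
Path s→a→t (+1); total 2.
Path s→d→t (+1); total 3.
Path s→e→t (+1); total 4.
Path s→f→c→t (+1); total 5.
No residual s→t path; max flow = 5.
Certifying cut of size 5: {e→t, f→c, s→a, s→d, s→t}.

5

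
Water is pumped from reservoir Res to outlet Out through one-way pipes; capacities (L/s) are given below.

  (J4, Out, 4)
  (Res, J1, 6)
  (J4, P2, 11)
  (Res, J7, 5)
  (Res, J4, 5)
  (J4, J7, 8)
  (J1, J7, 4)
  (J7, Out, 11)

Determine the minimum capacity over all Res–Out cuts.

Augment Res→J4→Out: bottleneck 4, flow now 4.
Augment Res→J7→Out: bottleneck 5, flow now 9.
Augment Res→J1→J7→Out: bottleneck 4, flow now 13.
Augment Res→J4→J7→Out: bottleneck 1, flow now 14.
No augmenting path remains; maximum flow = 14.
By max-flow min-cut, the minimum cut capacity equals the max flow.
In the residual graph, reachable from Res: {Res, J1}.
Min-cut edges: Res→J4 (5), Res→J7 (5), J1→J7 (4); capacity 5 + 5 + 4 = 14.

14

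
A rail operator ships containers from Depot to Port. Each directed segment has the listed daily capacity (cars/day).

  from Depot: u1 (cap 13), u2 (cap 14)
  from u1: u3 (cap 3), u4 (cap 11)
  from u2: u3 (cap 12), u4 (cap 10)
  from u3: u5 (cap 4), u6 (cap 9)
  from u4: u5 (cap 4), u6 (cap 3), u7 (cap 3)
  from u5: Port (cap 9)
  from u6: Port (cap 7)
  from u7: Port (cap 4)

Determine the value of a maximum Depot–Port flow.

18

Augment Depot→u1→u3→u5→Port: bottleneck 3, flow now 3.
Augment Depot→u1→u4→u5→Port: bottleneck 4, flow now 7.
Augment Depot→u1→u4→u6→Port: bottleneck 3, flow now 10.
Augment Depot→u1→u4→u7→Port: bottleneck 3, flow now 13.
Augment Depot→u2→u3→u5→Port: bottleneck 1, flow now 14.
Augment Depot→u2→u3→u6→Port: bottleneck 4, flow now 18.
No augmenting path remains; maximum flow = 18.
In the residual graph, reachable from Depot: {Depot, u1, u2, u3, u4, u6}.
Min-cut edges: u3→u5 (4), u4→u5 (4), u4→u7 (3), u6→Port (7); capacity 4 + 4 + 3 + 7 = 18.
This cut is saturated, so no flow can exceed 18.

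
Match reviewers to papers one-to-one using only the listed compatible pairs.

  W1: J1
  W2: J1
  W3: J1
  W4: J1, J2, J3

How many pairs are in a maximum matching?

Unit-capacity flow: source→left, listed edges, right→sink; max matching = max flow.
Augmenting path W1→J1 (+1); matched 1.
Augmenting path W4→J2 (+1); matched 2.
No augmenting path remains; maximum matching = 2.
König certificate: {W4, J1} is a vertex cover of size 2 (every listed pair touches it), so no matching can be larger.

2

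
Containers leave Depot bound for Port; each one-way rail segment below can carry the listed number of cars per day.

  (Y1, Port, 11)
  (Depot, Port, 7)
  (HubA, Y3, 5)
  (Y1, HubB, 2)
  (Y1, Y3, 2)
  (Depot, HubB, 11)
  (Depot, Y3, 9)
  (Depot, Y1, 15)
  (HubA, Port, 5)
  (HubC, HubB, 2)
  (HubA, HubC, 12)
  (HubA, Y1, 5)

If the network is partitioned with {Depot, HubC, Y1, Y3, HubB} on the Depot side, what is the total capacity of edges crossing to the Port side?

Edges leaving {Depot, HubC, Y1, Y3, HubB}: Depot→Port (7), Y1→Port (11).
Cut capacity = 7 + 11 = 18.

18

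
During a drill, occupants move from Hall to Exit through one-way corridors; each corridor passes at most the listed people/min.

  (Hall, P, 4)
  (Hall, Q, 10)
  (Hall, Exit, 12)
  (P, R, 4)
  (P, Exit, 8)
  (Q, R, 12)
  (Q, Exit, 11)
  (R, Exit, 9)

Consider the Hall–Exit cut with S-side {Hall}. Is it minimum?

Yes — it is a minimum cut (capacity 26).

Given cut capacity: 4 + 10 + 12 = 26.
Augment Hall→Exit: bottleneck 12, flow now 12.
Augment Hall→P→Exit: bottleneck 4, flow now 16.
Augment Hall→Q→Exit: bottleneck 10, flow now 26.
No augmenting path remains; maximum flow = 26.
Cut capacity 26 equals the max flow, so it is a minimum cut.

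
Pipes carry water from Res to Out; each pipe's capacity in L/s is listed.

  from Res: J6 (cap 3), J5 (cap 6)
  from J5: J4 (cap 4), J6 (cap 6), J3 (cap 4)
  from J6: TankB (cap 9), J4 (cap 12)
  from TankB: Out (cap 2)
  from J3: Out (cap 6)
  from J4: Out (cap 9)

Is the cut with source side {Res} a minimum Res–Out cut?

Given cut capacity: 6 + 3 = 9.
Augment Res→J5→J3→Out: bottleneck 4, flow now 4.
Augment Res→J5→J4→Out: bottleneck 2, flow now 6.
Augment Res→J6→TankB→Out: bottleneck 2, flow now 8.
Augment Res→J6→J4→Out: bottleneck 1, flow now 9.
No augmenting path remains; maximum flow = 9.
Cut capacity 9 equals the max flow, so it is a minimum cut.

Yes — it is a minimum cut (capacity 9).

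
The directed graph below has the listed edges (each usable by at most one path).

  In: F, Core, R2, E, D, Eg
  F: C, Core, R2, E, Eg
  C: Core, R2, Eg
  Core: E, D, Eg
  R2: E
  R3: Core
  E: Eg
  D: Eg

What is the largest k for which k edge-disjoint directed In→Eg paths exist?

5

Assign every edge capacity 1; by Menger, the answer equals the max flow.
Path In→Eg (+1); total 1.
Path In→F→Eg (+1); total 2.
Path In→Core→Eg (+1); total 3.
Path In→E→Eg (+1); total 4.
Path In→D→Eg (+1); total 5.
No residual In→Eg path; max flow = 5.
Certifying cut of size 5: {E→Eg, In→Core, In→D, In→Eg, In→F}.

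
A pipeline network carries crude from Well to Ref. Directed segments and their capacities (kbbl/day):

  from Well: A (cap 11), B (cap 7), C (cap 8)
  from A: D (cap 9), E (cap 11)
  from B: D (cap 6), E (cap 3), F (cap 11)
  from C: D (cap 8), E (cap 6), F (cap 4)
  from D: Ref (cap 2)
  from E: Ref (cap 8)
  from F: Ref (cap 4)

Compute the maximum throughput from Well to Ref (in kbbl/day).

Augment Well→A→D→Ref: bottleneck 2, flow now 2.
Augment Well→A→E→Ref: bottleneck 8, flow now 10.
Augment Well→B→F→Ref: bottleneck 4, flow now 14.
No augmenting path remains; maximum flow = 14.
In the residual graph, reachable from Well: {Well, A, B, C, D, E, F}.
Min-cut edges: D→Ref (2), E→Ref (8), F→Ref (4); capacity 2 + 8 + 4 = 14.
This cut is saturated, so no flow can exceed 14.

14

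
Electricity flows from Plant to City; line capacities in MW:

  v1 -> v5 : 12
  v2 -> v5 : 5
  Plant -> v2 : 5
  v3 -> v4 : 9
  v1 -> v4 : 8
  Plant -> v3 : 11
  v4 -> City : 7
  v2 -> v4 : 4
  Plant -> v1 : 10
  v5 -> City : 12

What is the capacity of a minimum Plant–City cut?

19

Augment Plant→v1→v4→City: bottleneck 7, flow now 7.
Augment Plant→v1→v5→City: bottleneck 3, flow now 10.
Augment Plant→v2→v5→City: bottleneck 5, flow now 15.
Augment Plant→v3→v4→v1→v5→City: bottleneck 4, flow now 19. (uses reverse residual edge)
No augmenting path remains; maximum flow = 19.
By max-flow min-cut, the minimum cut capacity equals the max flow.
In the residual graph, reachable from Plant: {Plant, v1, v2, v3, v4, v5}.
Min-cut edges: v4→City (7), v5→City (12); capacity 7 + 12 = 19.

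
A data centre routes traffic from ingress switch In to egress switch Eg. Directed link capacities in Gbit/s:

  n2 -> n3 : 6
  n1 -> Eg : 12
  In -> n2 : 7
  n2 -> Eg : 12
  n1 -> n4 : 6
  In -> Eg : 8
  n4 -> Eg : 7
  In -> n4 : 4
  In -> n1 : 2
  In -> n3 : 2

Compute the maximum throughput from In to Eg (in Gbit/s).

Augment In→Eg: bottleneck 8, flow now 8.
Augment In→n1→Eg: bottleneck 2, flow now 10.
Augment In→n2→Eg: bottleneck 7, flow now 17.
Augment In→n4→Eg: bottleneck 4, flow now 21.
No augmenting path remains; maximum flow = 21.
In the residual graph, reachable from In: {In, n3}.
Min-cut edges: In→n1 (2), In→n2 (7), In→n4 (4), In→Eg (8); capacity 2 + 7 + 4 + 8 = 21.
This cut is saturated, so no flow can exceed 21.

21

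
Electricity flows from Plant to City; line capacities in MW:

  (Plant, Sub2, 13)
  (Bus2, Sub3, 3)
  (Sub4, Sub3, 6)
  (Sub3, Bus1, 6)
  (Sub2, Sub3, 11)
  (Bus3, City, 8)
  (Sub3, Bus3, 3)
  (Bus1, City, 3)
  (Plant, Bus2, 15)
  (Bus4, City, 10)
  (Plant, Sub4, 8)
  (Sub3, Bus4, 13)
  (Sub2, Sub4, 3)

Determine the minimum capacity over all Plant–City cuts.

16

Augment Plant→Sub4→Sub3→Bus4→City: bottleneck 6, flow now 6.
Augment Plant→Sub2→Sub3→Bus4→City: bottleneck 4, flow now 10.
Augment Plant→Sub2→Sub3→Bus1→City: bottleneck 3, flow now 13.
Augment Plant→Sub2→Sub3→Bus3→City: bottleneck 3, flow now 16.
No augmenting path remains; maximum flow = 16.
By max-flow min-cut, the minimum cut capacity equals the max flow.
In the residual graph, reachable from Plant: {Plant, Sub4, Sub2, Bus2, Sub3, Bus4, Bus1}.
Min-cut edges: Sub3→Bus3 (3), Bus4→City (10), Bus1→City (3); capacity 3 + 10 + 3 = 16.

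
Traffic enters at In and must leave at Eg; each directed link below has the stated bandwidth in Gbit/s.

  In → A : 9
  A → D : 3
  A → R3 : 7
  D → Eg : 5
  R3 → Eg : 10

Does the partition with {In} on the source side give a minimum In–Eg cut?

Given cut capacity: 9 = 9.
Augment In→A→D→Eg: bottleneck 3, flow now 3.
Augment In→A→R3→Eg: bottleneck 6, flow now 9.
No augmenting path remains; maximum flow = 9.
Cut capacity 9 equals the max flow, so it is a minimum cut.

Yes — it is a minimum cut (capacity 9).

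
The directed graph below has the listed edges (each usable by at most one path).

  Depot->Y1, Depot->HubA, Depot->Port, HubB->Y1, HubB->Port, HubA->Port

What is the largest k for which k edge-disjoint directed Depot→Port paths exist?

2

Assign every edge capacity 1; by Menger, the answer equals the max flow.
Path Depot→Port (+1); total 1.
Path Depot→HubA→Port (+1); total 2.
No residual Depot→Port path; max flow = 2.
Certifying cut of size 2: {Depot→HubA, Depot→Port}.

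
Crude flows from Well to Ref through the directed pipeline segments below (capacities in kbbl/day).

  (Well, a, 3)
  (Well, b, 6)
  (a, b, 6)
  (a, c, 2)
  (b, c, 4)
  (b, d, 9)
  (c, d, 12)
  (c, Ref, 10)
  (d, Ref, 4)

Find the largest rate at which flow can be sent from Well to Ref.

Augment Well→a→c→Ref: bottleneck 2, flow now 2.
Augment Well→b→c→Ref: bottleneck 4, flow now 6.
Augment Well→b→d→Ref: bottleneck 2, flow now 8.
Augment Well→a→b→d→Ref: bottleneck 1, flow now 9.
No augmenting path remains; maximum flow = 9.
In the residual graph, reachable from Well: {Well}.
Min-cut edges: Well→a (3), Well→b (6); capacity 3 + 6 = 9.
This cut is saturated, so no flow can exceed 9.

9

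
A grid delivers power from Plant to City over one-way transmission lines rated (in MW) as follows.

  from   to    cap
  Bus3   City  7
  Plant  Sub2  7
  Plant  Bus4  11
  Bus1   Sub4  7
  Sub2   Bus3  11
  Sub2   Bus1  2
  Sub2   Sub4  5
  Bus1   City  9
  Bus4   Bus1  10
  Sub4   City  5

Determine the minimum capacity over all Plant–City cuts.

17

Augment Plant→Bus4→Bus1→City: bottleneck 9, flow now 9.
Augment Plant→Sub2→Bus3→City: bottleneck 7, flow now 16.
Augment Plant→Bus4→Bus1→Sub4→City: bottleneck 1, flow now 17.
No augmenting path remains; maximum flow = 17.
By max-flow min-cut, the minimum cut capacity equals the max flow.
In the residual graph, reachable from Plant: {Plant, Bus4}.
Min-cut edges: Plant→Sub2 (7), Bus4→Bus1 (10); capacity 7 + 10 = 17.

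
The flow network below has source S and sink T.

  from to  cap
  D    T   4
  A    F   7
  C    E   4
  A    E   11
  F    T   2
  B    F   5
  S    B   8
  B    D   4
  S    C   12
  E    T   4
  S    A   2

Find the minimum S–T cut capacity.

10

Augment S→A→E→T: bottleneck 2, flow now 2.
Augment S→B→D→T: bottleneck 4, flow now 6.
Augment S→B→F→T: bottleneck 2, flow now 8.
Augment S→C→E→T: bottleneck 2, flow now 10.
No augmenting path remains; maximum flow = 10.
By max-flow min-cut, the minimum cut capacity equals the max flow.
In the residual graph, reachable from S: {S, A, B, C, E, F}.
Min-cut edges: B→D (4), E→T (4), F→T (2); capacity 4 + 4 + 2 = 10.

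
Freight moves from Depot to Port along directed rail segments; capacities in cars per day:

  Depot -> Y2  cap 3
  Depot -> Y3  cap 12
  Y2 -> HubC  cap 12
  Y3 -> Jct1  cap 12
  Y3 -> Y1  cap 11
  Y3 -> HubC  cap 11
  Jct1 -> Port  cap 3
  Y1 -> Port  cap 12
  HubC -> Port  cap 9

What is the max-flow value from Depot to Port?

15

Augment Depot→Y2→HubC→Port: bottleneck 3, flow now 3.
Augment Depot→Y3→Jct1→Port: bottleneck 3, flow now 6.
Augment Depot→Y3→Y1→Port: bottleneck 9, flow now 15.
No augmenting path remains; maximum flow = 15.
In the residual graph, reachable from Depot: {Depot}.
Min-cut edges: Depot→Y2 (3), Depot→Y3 (12); capacity 3 + 12 = 15.
This cut is saturated, so no flow can exceed 15.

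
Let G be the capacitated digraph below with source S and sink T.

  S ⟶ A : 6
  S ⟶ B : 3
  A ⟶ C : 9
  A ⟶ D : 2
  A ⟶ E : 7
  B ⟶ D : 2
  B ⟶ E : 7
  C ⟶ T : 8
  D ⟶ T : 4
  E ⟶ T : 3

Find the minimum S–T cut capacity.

Augment S→A→C→T: bottleneck 6, flow now 6.
Augment S→B→D→T: bottleneck 2, flow now 8.
Augment S→B→E→T: bottleneck 1, flow now 9.
No augmenting path remains; maximum flow = 9.
By max-flow min-cut, the minimum cut capacity equals the max flow.
In the residual graph, reachable from S: {S}.
Min-cut edges: S→A (6), S→B (3); capacity 6 + 3 = 9.

9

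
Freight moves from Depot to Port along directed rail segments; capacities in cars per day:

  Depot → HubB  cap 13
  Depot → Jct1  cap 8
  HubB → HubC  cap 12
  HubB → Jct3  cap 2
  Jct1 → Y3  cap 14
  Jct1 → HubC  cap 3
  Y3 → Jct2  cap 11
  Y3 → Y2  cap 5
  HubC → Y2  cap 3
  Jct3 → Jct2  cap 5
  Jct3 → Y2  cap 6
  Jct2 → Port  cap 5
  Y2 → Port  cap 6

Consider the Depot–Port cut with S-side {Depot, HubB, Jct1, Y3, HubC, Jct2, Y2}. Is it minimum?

No — its capacity is 13, but the minimum cut has capacity 11.

Given cut capacity: 2 + 5 + 6 = 13.
Augment Depot→HubB→HubC→Y2→Port: bottleneck 3, flow now 3.
Augment Depot→HubB→Jct3→Jct2→Port: bottleneck 2, flow now 5.
Augment Depot→Jct1→Y3→Jct2→Port: bottleneck 3, flow now 8.
Augment Depot→Jct1→Y3→Y2→Port: bottleneck 3, flow now 11.
No augmenting path remains; maximum flow = 11.
In the residual graph, reachable from Depot: {Depot, HubB, Jct1, Y3, HubC, Jct3, Jct2, Y2}.
Min-cut edges: Jct2→Port (5), Y2→Port (6); capacity 5 + 6 = 11.
Cut capacity 13 exceeds the max flow 11, so it is not minimum.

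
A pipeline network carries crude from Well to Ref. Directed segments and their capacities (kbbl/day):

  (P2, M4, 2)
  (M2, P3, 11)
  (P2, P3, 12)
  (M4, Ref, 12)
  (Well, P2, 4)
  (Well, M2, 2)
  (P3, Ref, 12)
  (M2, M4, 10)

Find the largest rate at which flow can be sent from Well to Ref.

Augment Well→P2→M4→Ref: bottleneck 2, flow now 2.
Augment Well→P2→P3→Ref: bottleneck 2, flow now 4.
Augment Well→M2→M4→Ref: bottleneck 2, flow now 6.
No augmenting path remains; maximum flow = 6.
In the residual graph, reachable from Well: {Well}.
Min-cut edges: Well→P2 (4), Well→M2 (2); capacity 4 + 2 = 6.
This cut is saturated, so no flow can exceed 6.

6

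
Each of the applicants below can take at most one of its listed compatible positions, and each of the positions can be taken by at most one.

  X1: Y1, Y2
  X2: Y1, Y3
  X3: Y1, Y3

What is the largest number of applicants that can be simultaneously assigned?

3

Unit-capacity flow: source→left, listed edges, right→sink; max matching = max flow.
Augmenting path X1→Y1 (+1); matched 1.
Augmenting path X2→Y3 (+1); matched 2.
Augmenting path X3→Y1→X1→Y2 (+1); matched 3.
No augmenting path remains; maximum matching = 3.
König certificate: {X1, X2, X3} is a vertex cover of size 3 (every listed pair touches it), so no matching can be larger.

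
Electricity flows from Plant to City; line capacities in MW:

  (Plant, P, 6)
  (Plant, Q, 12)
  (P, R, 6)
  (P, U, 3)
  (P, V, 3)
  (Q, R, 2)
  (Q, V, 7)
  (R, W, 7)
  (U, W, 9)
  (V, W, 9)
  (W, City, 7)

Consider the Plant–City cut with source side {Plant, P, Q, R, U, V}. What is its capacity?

25

Edges leaving {Plant, P, Q, R, U, V}: R→W (7), U→W (9), V→W (9).
Cut capacity = 7 + 9 + 9 = 25.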